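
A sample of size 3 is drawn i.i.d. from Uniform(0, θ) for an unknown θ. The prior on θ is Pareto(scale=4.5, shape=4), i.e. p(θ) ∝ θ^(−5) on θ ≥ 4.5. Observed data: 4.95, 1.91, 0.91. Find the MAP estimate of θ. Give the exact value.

θ̂_MAP = 4.95

The Uniform(0, θ) likelihood is θ^(−n) for θ ≥ max(xᵢ), zero otherwise. Here max(xᵢ) = 4.95.
Posterior ∝ θ^(−5) · θ^(−3) = θ^(−8) on θ ≥ max(4.5, 4.95) = 4.95.
This density is strictly decreasing in θ, so the posterior mode lies at the lower boundary of the support.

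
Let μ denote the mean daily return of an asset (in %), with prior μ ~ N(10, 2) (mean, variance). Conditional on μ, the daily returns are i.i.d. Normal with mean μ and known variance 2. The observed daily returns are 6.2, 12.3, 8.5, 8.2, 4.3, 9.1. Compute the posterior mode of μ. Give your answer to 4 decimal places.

n = 6; x̄ = (6.2 + 12.3 + 8.5 + 8.2 + 4.3 + 9.1)/6 = 48.6/6 = 8.1.
For a Normal prior and Normal likelihood with known variance, the posterior is Normal; its mode equals its mean, the precision-weighted average.
Prior precision 1/σ₀² = 1/2 = 0.5; data precision n/σ² = 6/2 = 3.
μ̂ = (0.5·10 + 3·8.1) / (0.5 + 3) = 29.3/3.5 = 293/35 ≈ 8.3714.

μ̂_MAP = 8.3714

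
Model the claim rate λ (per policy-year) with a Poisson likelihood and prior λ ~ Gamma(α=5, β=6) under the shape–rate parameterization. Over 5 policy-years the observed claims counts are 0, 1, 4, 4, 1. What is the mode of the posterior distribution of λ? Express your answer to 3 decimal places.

λ̂_MAP = 1.273

Σxᵢ = 0+1+4+4+1 = 10, with n = 5.
Posterior ∝ λ^4e^(−6λ) · λ^10e^(−5λ) = λ^14e^(−11λ), i.e. Gamma(shape=15, rate=11).
The mode of a Gamma(a, b) with a ≥ 1 (shape–rate) is (a−1)/b = 14/11 ≈ 1.273.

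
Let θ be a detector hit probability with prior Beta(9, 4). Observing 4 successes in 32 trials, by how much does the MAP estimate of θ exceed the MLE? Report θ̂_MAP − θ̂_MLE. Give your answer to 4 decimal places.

MAP − MLE = 0.1541

Posterior is Beta(13, 32); MAP = (13−1)/(45−2) = 12/43 ≈ 0.27907.
MLE ignores the prior: θ̂_MLE = k/n = 4/32 ≈ 0.12500.
Difference = 12/43 − 4/32 = 53/344 ≈ 0.1541.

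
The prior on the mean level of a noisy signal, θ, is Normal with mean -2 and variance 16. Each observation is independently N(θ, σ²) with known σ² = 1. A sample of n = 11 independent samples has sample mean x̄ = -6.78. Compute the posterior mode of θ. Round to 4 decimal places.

θ̂_MAP = -6.7530

n = 11, x̄ = -6.78.
For a Normal prior and Normal likelihood with known variance, the posterior is Normal; its mode equals its mean, the precision-weighted average.
Prior precision 1/σ₀² = 1/16 = 0.0625; data precision n/σ² = 11/1 = 11.
θ̂ = (0.0625·(-2) + 11·(-6.78)) / (0.0625 + 11) = (-74.705)/11.0625 = -29882/4425 ≈ -6.7530.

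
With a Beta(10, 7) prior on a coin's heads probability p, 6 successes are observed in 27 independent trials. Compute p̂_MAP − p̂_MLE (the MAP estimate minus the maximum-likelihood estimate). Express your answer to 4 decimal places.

MAP − MLE = 0.1349

Posterior is Beta(16, 28); MAP = (16−1)/(44−2) = 15/42 ≈ 0.35714.
MLE ignores the prior: p̂_MLE = k/n = 6/27 ≈ 0.22222.
Difference = 15/42 − 6/27 = 17/126 ≈ 0.1349.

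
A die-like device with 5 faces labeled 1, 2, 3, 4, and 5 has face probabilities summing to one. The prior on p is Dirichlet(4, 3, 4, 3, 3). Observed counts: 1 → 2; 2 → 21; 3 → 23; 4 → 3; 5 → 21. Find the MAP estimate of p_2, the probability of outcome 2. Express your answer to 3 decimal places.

The posterior is Dirichlet(αᵢ + nᵢ) = Dirichlet(6, 24, 27, 6, 24).
For a Dirichlet(a₁,…,a_K) with all aᵢ > 1, the mode has j-th component (aⱼ − 1)/(Σaᵢ − K).
Here Σaᵢ = 87 and K = 5, so p_2 = (24 − 1)/(87 − 5) = 23/82 ≈ 0.280.

MAP estimate: 0.280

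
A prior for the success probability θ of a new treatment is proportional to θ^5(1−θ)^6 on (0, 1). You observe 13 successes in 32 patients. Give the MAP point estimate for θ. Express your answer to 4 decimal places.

θ̂_MAP = 0.4186

The prior density ∝ θ^5(1−θ)^6 is the kernel of Beta(6, 7).
Data: 13 successes in 32 trials. The binomial likelihood contributes θ^13(1−θ)^19, so the posterior is Beta(6+13, 7+19) = Beta(19, 26).
For Beta(a, b) with a, b > 1 the mode is (a−1)/(a+b−2) = 18/43 ≈ 0.4186.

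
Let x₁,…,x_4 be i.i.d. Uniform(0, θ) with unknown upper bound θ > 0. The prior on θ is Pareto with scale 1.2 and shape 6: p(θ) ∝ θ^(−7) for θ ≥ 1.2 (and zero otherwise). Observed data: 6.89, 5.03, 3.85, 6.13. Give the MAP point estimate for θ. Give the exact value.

θ̂_MAP = 6.89

The Uniform(0, θ) likelihood is θ^(−n) for θ ≥ max(xᵢ), zero otherwise. Here max(xᵢ) = 6.89.
Posterior ∝ θ^(−7) · θ^(−4) = θ^(−11) on θ ≥ max(1.2, 6.89) = 6.89.
This density is strictly decreasing in θ, so the posterior mode lies at the lower boundary of the support.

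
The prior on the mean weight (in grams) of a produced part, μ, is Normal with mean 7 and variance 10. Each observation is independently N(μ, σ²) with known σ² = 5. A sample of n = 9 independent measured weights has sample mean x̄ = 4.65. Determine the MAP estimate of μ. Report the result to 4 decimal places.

n = 9, x̄ = 4.65.
For a Normal prior and Normal likelihood with known variance, the posterior is Normal; its mode equals its mean, the precision-weighted average.
Prior precision 1/σ₀² = 1/10 = 0.1; data precision n/σ² = 9/5 = 1.8.
μ̂ = (0.1·7 + 1.8·4.65) / (0.1 + 1.8) = 9.07/1.9 = 907/190 ≈ 4.7737.

μ̂_MAP = 4.7737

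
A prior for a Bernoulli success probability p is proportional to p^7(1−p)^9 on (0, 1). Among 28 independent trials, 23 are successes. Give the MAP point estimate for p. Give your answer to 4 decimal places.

The prior density ∝ p^7(1−p)^9 is the kernel of Beta(8, 10).
Data: 23 successes in 28 trials. The binomial likelihood contributes p^23(1−p)^5, so the posterior is Beta(8+23, 10+5) = Beta(31, 15).
For Beta(a, b) with a, b > 1 the mode is (a−1)/(a+b−2) = 30/44 ≈ 0.6818.

p̂_MAP = 0.6818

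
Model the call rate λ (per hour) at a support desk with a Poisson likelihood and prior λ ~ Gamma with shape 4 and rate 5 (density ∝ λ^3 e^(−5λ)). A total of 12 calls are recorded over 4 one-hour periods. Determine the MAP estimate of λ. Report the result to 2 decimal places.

λ̂_MAP = 1.67

Σxᵢ = 12, n = 4.
Posterior ∝ λ^3e^(−5λ) · λ^12e^(−4λ) = λ^15e^(−9λ), i.e. Gamma(shape=16, rate=9).
The mode of a Gamma(a, b) with a ≥ 1 (shape–rate) is (a−1)/b = 15/9 ≈ 1.67.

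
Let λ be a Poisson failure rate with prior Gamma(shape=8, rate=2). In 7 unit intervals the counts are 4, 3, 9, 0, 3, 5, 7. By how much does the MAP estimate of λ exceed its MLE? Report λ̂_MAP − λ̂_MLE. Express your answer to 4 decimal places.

Σxᵢ = 31. Posterior is Gamma(39, 9); MAP = (39−1)/9 = 38/9 ≈ 4.22222.
MLE = x̄ = 31/7 ≈ 4.42857.
Difference = 38/9 − 31/7 = -13/63 ≈ -0.2063.

MAP − MLE = -0.2063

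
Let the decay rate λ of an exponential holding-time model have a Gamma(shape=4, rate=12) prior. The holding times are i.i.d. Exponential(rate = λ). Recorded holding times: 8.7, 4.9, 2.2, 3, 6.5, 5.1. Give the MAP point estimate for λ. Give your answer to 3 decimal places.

The Exponential(rate=λ) likelihood is ∝ λ^n e^(−λΣtᵢ). Here n = 6 and Σtᵢ = 8.7 + 4.9 + 2.2 + 3 + 6.5 + 5.1 = 30.4.
Posterior ∝ λ^3e^(−12λ) · λ^6e^(−30.4λ) = λ^9e^(−42.4λ), i.e. Gamma(10, 42.4).
Mode = (a−1)/b = 9/42.4 ≈ 0.212.

λ̂_MAP = 0.212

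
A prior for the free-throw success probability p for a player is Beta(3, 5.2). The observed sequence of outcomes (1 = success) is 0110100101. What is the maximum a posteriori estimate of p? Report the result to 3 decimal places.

p̂_MAP = 0.432

Prior: Beta(3, 5.2).
Data: 5 successes in 10 trials (from the sequence). The binomial likelihood contributes p^5(1−p)^5, so the posterior is Beta(3+5, 5.2+5) = Beta(8, 10.2).
For Beta(a, b) with a, b > 1 the mode is (a−1)/(a+b−2) = 7/16.2 ≈ 0.432.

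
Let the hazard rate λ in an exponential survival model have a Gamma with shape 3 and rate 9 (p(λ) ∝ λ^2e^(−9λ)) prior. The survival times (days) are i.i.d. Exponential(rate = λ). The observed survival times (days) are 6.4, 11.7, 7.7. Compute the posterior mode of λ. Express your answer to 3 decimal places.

The Exponential(rate=λ) likelihood is ∝ λ^n e^(−λΣtᵢ). Here n = 3 and Σtᵢ = 6.4 + 11.7 + 7.7 = 25.8.
Posterior ∝ λ^2e^(−9λ) · λ^3e^(−25.8λ) = λ^5e^(−34.8λ), i.e. Gamma(6, 34.8).
Mode = (a−1)/b = 5/34.8 ≈ 0.144.

λ̂_MAP = 0.144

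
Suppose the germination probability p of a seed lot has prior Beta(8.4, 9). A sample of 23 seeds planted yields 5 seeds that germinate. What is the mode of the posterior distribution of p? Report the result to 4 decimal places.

Prior: Beta(8.4, 9).
Data: 5 successes in 23 trials. The binomial likelihood contributes p^5(1−p)^18, so the posterior is Beta(8.4+5, 9+18) = Beta(13.4, 27).
For Beta(a, b) with a, b > 1 the mode is (a−1)/(a+b−2) = 12.4/38.4 ≈ 0.3229.

p̂_MAP = 0.3229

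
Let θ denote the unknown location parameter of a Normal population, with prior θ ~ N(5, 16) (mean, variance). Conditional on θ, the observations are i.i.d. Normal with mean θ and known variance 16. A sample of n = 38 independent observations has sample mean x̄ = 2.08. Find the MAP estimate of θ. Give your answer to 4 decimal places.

n = 38, x̄ = 2.08.
For a Normal prior and Normal likelihood with known variance, the posterior is Normal; its mode equals its mean, the precision-weighted average.
Prior precision 1/σ₀² = 1/16 = 0.0625; data precision n/σ² = 38/16 = 2.375.
θ̂ = (0.0625·5 + 2.375·2.08) / (0.0625 + 2.375) = 5.2525/2.4375 = 2101/975 ≈ 2.1549.

θ̂_MAP = 2.1549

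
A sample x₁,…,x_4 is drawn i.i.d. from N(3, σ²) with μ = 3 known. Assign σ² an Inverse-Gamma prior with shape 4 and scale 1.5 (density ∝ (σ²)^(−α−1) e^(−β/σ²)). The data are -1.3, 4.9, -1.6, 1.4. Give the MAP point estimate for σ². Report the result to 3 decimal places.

Sum of squared deviations about the known mean: SS = (-1.3−3)² + (4.9−3)² + (-1.6−3)² + (1.4−3)² = 45.82.
The Normal likelihood contributes (σ²)^(−n/2) exp(−SS/(2σ²)), so the posterior is Inverse-Gamma(α + n/2, β + SS/2) = Inverse-Gamma(6, 24.41).
The mode of Inverse-Gamma(a, b) is b/(a+1) = 24.41/7 ≈ 3.487.

σ̂²_MAP = 3.487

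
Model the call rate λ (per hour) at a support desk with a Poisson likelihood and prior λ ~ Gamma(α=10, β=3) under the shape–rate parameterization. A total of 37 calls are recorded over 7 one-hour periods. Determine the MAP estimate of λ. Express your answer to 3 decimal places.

Σxᵢ = 37, n = 7.
Posterior ∝ λ^9e^(−3λ) · λ^37e^(−7λ) = λ^46e^(−10λ), i.e. Gamma(shape=47, rate=10).
The mode of a Gamma(a, b) with a ≥ 1 (shape–rate) is (a−1)/b = 46/10 ≈ 4.600.

λ̂_MAP = 4.600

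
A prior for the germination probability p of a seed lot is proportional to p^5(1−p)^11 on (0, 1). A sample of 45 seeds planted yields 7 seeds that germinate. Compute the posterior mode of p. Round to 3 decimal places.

p̂_MAP = 0.197

The prior density ∝ p^5(1−p)^11 is the kernel of Beta(6, 12).
Data: 7 successes in 45 trials. The binomial likelihood contributes p^7(1−p)^38, so the posterior is Beta(6+7, 12+38) = Beta(13, 50).
For Beta(a, b) with a, b > 1 the mode is (a−1)/(a+b−2) = 12/61 ≈ 0.197.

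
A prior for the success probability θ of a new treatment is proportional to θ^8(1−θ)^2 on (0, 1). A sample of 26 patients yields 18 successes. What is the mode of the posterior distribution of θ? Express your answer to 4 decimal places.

The prior density ∝ θ^8(1−θ)^2 is the kernel of Beta(9, 3).
Data: 18 successes in 26 trials. The binomial likelihood contributes θ^18(1−θ)^8, so the posterior is Beta(9+18, 3+8) = Beta(27, 11).
For Beta(a, b) with a, b > 1 the mode is (a−1)/(a+b−2) = 26/36 ≈ 0.7222.

θ̂_MAP = 0.7222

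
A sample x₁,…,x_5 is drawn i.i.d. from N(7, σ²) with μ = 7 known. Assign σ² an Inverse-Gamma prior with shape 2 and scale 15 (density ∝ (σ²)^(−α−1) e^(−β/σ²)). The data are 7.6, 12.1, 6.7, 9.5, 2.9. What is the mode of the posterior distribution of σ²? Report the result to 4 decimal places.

σ̂²_MAP = 7.2291

Sum of squared deviations about the known mean: SS = (7.6−7)² + (12.1−7)² + (6.7−7)² + (9.5−7)² + (2.9−7)² = 49.52.
The Normal likelihood contributes (σ²)^(−n/2) exp(−SS/(2σ²)), so the posterior is Inverse-Gamma(α + n/2, β + SS/2) = Inverse-Gamma(4.5, 39.76).
The mode of Inverse-Gamma(a, b) is b/(a+1) = 39.76/5.5 ≈ 7.2291.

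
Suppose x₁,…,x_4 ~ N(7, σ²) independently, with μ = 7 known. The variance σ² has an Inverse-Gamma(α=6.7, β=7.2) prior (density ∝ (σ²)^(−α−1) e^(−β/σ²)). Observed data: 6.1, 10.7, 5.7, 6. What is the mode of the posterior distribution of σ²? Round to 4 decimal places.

σ̂²_MAP = 1.6284

Sum of squared deviations about the known mean: SS = (6.1−7)² + (10.7−7)² + (5.7−7)² + (6−7)² = 17.19.
The Normal likelihood contributes (σ²)^(−n/2) exp(−SS/(2σ²)), so the posterior is Inverse-Gamma(α + n/2, β + SS/2) = Inverse-Gamma(8.7, 15.795).
The mode of Inverse-Gamma(a, b) is b/(a+1) = 15.795/9.7 ≈ 1.6284.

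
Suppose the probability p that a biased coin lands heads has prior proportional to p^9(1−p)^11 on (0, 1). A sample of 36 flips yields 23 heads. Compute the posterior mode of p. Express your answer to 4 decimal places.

The prior density ∝ p^9(1−p)^11 is the kernel of Beta(10, 12).
Data: 23 successes in 36 trials. The binomial likelihood contributes p^23(1−p)^13, so the posterior is Beta(10+23, 12+13) = Beta(33, 25).
For Beta(a, b) with a, b > 1 the mode is (a−1)/(a+b−2) = 32/56 ≈ 0.5714.

p̂_MAP = 0.5714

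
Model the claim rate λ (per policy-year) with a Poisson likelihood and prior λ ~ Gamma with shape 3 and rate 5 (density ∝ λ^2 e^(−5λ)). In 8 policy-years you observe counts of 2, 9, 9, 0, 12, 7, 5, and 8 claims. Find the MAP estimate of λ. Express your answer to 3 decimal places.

Σxᵢ = 2+9+9+0+12+7+5+8 = 52, with n = 8.
Posterior ∝ λ^2e^(−5λ) · λ^52e^(−8λ) = λ^54e^(−13λ), i.e. Gamma(shape=55, rate=13).
The mode of a Gamma(a, b) with a ≥ 1 (shape–rate) is (a−1)/b = 54/13 ≈ 4.154.

λ̂_MAP = 4.154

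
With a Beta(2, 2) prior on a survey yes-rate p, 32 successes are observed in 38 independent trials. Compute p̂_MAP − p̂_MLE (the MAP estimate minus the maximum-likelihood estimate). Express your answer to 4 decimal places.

MAP − MLE = -0.0171

Posterior is Beta(34, 8); MAP = (34−1)/(42−2) = 33/40 ≈ 0.82500.
MLE ignores the prior: p̂_MLE = k/n = 32/38 ≈ 0.84211.
Difference = 33/40 − 32/38 = -13/760 ≈ -0.0171.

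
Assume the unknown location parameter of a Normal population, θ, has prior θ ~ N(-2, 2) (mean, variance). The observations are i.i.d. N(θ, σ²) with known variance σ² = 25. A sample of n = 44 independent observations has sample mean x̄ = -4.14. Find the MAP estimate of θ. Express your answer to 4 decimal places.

n = 44, x̄ = -4.14.
For a Normal prior and Normal likelihood with known variance, the posterior is Normal; its mode equals its mean, the precision-weighted average.
Prior precision 1/σ₀² = 1/2 = 0.5; data precision n/σ² = 44/25 = 1.76.
θ̂ = (0.5·(-2) + 1.76·(-4.14)) / (0.5 + 1.76) = (-8.2864)/2.26 = -10358/2825 ≈ -3.6665.

θ̂_MAP = -3.6665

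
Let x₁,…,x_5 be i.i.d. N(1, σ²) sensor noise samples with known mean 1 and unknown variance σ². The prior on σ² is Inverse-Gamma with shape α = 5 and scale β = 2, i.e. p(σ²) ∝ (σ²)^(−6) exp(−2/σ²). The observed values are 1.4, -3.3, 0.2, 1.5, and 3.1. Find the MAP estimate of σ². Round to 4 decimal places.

σ̂²_MAP = 1.6441

Sum of squared deviations about the known mean: SS = (1.4−1)² + (-3.3−1)² + (0.2−1)² + (1.5−1)² + (3.1−1)² = 23.95.
The Normal likelihood contributes (σ²)^(−n/2) exp(−SS/(2σ²)), so the posterior is Inverse-Gamma(α + n/2, β + SS/2) = Inverse-Gamma(7.5, 13.975).
The mode of Inverse-Gamma(a, b) is b/(a+1) = 13.975/8.5 ≈ 1.6441.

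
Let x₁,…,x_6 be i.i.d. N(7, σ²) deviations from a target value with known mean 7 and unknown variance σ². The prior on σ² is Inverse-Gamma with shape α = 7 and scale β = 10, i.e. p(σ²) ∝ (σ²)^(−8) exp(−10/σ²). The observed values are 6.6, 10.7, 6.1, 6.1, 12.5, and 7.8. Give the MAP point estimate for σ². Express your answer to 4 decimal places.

σ̂²_MAP = 3.0164

Sum of squared deviations about the known mean: SS = (6.6−7)² + (10.7−7)² + (6.1−7)² + (6.1−7)² + (12.5−7)² + (7.8−7)² = 46.36.
The Normal likelihood contributes (σ²)^(−n/2) exp(−SS/(2σ²)), so the posterior is Inverse-Gamma(α + n/2, β + SS/2) = Inverse-Gamma(10, 33.18).
The mode of Inverse-Gamma(a, b) is b/(a+1) = 33.18/11 ≈ 3.0164.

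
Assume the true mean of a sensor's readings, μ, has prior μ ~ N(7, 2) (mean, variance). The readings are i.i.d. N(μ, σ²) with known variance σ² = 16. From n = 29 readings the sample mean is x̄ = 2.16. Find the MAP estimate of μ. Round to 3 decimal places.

n = 29, x̄ = 2.16.
For a Normal prior and Normal likelihood with known variance, the posterior is Normal; its mode equals its mean, the precision-weighted average.
Prior precision 1/σ₀² = 1/2 = 0.5; data precision n/σ² = 29/16 = 1.8125.
μ̂ = (0.5·7 + 1.8125·2.16) / (0.5 + 1.8125) = 7.415/2.3125 = 2966/925 ≈ 3.206.

μ̂_MAP = 3.206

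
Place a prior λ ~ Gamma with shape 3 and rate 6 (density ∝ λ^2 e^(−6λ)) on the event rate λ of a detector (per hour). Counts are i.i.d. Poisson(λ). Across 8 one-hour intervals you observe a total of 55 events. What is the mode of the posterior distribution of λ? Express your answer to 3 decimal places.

Σxᵢ = 55, n = 8.
Posterior ∝ λ^2e^(−6λ) · λ^55e^(−8λ) = λ^57e^(−14λ), i.e. Gamma(shape=58, rate=14).
The mode of a Gamma(a, b) with a ≥ 1 (shape–rate) is (a−1)/b = 57/14 ≈ 4.071.

λ̂_MAP = 4.071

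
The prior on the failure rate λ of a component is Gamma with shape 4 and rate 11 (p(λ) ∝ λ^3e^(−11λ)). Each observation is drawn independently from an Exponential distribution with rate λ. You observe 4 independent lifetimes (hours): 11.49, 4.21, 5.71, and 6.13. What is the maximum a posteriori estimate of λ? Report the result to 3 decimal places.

The Exponential(rate=λ) likelihood is ∝ λ^n e^(−λΣtᵢ). Here n = 4 and Σtᵢ = 11.49 + 4.21 + 5.71 + 6.13 = 27.54.
Posterior ∝ λ^3e^(−11λ) · λ^4e^(−27.54λ) = λ^7e^(−38.54λ), i.e. Gamma(8, 38.54).
Mode = (a−1)/b = 7/38.54 ≈ 0.182.

λ̂_MAP = 0.182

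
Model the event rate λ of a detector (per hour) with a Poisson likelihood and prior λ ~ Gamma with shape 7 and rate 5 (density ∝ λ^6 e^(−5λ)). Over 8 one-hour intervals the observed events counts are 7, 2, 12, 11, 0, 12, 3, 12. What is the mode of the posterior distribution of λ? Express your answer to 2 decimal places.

λ̂_MAP = 5.00

Σxᵢ = 7+2+12+11+0+12+3+12 = 59, with n = 8.
Posterior ∝ λ^6e^(−5λ) · λ^59e^(−8λ) = λ^65e^(−13λ), i.e. Gamma(shape=66, rate=13).
The mode of a Gamma(a, b) with a ≥ 1 (shape–rate) is (a−1)/b = 65/13 ≈ 5.00.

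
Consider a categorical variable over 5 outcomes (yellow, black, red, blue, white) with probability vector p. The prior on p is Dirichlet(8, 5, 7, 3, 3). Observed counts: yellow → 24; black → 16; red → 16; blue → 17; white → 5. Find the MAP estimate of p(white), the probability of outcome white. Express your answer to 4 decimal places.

The posterior is Dirichlet(αᵢ + nᵢ) = Dirichlet(32, 21, 23, 20, 8).
For a Dirichlet(a₁,…,a_K) with all aᵢ > 1, the mode has j-th component (aⱼ − 1)/(Σaᵢ − K).
Here Σaᵢ = 104 and K = 5, so p(white) = (8 − 1)/(104 − 5) = 7/99 ≈ 0.0707.

MAP estimate of p(white) = 0.0707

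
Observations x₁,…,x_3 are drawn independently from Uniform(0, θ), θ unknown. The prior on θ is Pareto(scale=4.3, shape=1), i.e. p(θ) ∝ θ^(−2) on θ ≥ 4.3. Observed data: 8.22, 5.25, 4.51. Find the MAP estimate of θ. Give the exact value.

θ̂_MAP = 8.22

The Uniform(0, θ) likelihood is θ^(−n) for θ ≥ max(xᵢ), zero otherwise. Here max(xᵢ) = 8.22.
Posterior ∝ θ^(−2) · θ^(−3) = θ^(−5) on θ ≥ max(4.3, 8.22) = 8.22.
This density is strictly decreasing in θ, so the posterior mode lies at the lower boundary of the support.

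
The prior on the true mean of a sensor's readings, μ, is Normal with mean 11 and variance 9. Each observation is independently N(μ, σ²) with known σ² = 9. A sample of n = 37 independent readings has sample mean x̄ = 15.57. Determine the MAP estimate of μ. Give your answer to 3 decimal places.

μ̂_MAP = 15.450

n = 37, x̄ = 15.57.
For a Normal prior and Normal likelihood with known variance, the posterior is Normal; its mode equals its mean, the precision-weighted average.
Prior precision 1/σ₀² = 1/9; data precision n/σ² = 37/9.
μ̂ = ((1/9)·11 + (37/9)·15.57) / (1/9 + 37/9) = (58709/900)/(38/9) = 58709/3800 ≈ 15.450.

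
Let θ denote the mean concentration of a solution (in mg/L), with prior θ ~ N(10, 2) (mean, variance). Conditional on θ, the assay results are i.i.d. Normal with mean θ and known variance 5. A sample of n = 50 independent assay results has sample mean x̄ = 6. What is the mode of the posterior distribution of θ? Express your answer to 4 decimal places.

n = 50, x̄ = 6.
For a Normal prior and Normal likelihood with known variance, the posterior is Normal; its mode equals its mean, the precision-weighted average.
Prior precision 1/σ₀² = 1/2 = 0.5; data precision n/σ² = 50/5 = 10.
θ̂ = (0.5·10 + 10·6) / (0.5 + 10) = 65/10.5 = 130/21 ≈ 6.1905.

θ̂_MAP = 6.1905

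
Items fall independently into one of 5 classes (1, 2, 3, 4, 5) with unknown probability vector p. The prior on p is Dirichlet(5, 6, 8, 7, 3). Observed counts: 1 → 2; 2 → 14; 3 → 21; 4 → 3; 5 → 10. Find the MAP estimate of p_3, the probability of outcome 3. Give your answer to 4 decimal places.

MAP estimate: 0.3784

The posterior is Dirichlet(αᵢ + nᵢ) = Dirichlet(7, 20, 29, 10, 13).
For a Dirichlet(a₁,…,a_K) with all aᵢ > 1, the mode has j-th component (aⱼ − 1)/(Σaᵢ − K).
Here Σaᵢ = 79 and K = 5, so p_3 = (29 − 1)/(79 − 5) = 28/74 ≈ 0.3784.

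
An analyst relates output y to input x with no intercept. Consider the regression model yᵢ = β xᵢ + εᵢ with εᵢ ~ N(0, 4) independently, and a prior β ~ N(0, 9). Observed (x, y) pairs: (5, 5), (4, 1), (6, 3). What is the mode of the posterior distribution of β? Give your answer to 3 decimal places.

log p(β | y) = −Σ(yᵢ − βxᵢ)²/(2·4) − β²/(2·9) + const.
Setting the derivative to zero: Σxᵢ(yᵢ − βxᵢ)/4 − β/9 = 0, so β = Σxᵢyᵢ / (Σxᵢ² + σ²/τ²).
Σxᵢyᵢ = 5·5 + 4·1 + 6·3 = 47; Σxᵢ² = 77; σ²/τ² = 4/9.
β̂_MAP = 47 / (77 + 4/9) = 47/(697/9) = 423/697 ≈ 0.607.

β̂_MAP = 0.607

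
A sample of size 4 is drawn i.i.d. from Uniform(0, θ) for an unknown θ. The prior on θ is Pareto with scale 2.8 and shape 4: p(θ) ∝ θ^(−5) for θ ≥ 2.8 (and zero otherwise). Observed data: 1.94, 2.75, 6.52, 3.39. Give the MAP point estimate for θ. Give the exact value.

The Uniform(0, θ) likelihood is θ^(−n) for θ ≥ max(xᵢ), zero otherwise. Here max(xᵢ) = 6.52.
Posterior ∝ θ^(−5) · θ^(−4) = θ^(−9) on θ ≥ max(2.8, 6.52) = 6.52.
This density is strictly decreasing in θ, so the posterior mode lies at the lower boundary of the support.

θ̂_MAP = 6.52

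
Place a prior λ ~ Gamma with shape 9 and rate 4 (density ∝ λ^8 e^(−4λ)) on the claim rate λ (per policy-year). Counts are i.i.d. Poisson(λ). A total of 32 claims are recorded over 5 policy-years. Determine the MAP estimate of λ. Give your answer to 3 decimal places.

λ̂_MAP = 4.444

Σxᵢ = 32, n = 5.
Posterior ∝ λ^8e^(−4λ) · λ^32e^(−5λ) = λ^40e^(−9λ), i.e. Gamma(shape=41, rate=9).
The mode of a Gamma(a, b) with a ≥ 1 (shape–rate) is (a−1)/b = 40/9 ≈ 4.444.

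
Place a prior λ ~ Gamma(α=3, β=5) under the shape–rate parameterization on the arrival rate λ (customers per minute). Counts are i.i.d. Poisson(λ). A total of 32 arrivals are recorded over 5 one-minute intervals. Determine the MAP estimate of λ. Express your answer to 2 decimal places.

λ̂_MAP = 3.40

Σxᵢ = 32, n = 5.
Posterior ∝ λ^2e^(−5λ) · λ^32e^(−5λ) = λ^34e^(−10λ), i.e. Gamma(shape=35, rate=10).
The mode of a Gamma(a, b) with a ≥ 1 (shape–rate) is (a−1)/b = 34/10 ≈ 3.40.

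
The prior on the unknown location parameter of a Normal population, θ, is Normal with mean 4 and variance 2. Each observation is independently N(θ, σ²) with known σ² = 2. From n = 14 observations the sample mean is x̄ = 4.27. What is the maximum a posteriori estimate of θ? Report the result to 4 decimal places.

θ̂_MAP = 4.2520

n = 14, x̄ = 4.27.
For a Normal prior and Normal likelihood with known variance, the posterior is Normal; its mode equals its mean, the precision-weighted average.
Prior precision 1/σ₀² = 1/2 = 0.5; data precision n/σ² = 14/2 = 7.
θ̂ = (0.5·4 + 7·4.27) / (0.5 + 7) = 31.89/7.5 = 4.2520.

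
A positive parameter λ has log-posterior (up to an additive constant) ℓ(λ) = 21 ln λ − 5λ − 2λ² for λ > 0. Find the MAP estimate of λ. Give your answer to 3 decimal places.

ℓ'(λ) = 21/λ − 5 − 4λ. Setting this to zero and multiplying by λ: 4λ² + 5λ − 21 = 0.
λ = (−5 + √(5² + 4·4·21)) / (2·4) = (−5 + √361) / 8 = (−5 + 19)/8 = 7/4.
ℓ''(λ) = −21/λ² − 4 < 0, confirming a maximum.

λ̂_MAP = 1.750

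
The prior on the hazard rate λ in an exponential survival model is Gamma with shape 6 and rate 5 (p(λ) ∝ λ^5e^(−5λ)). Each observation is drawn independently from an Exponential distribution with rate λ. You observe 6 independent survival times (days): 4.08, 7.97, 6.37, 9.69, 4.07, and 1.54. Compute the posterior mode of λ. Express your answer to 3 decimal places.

The Exponential(rate=λ) likelihood is ∝ λ^n e^(−λΣtᵢ). Here n = 6 and Σtᵢ = 4.08 + 7.97 + 6.37 + 9.69 + 4.07 + 1.54 = 33.72.
Posterior ∝ λ^5e^(−5λ) · λ^6e^(−33.72λ) = λ^11e^(−38.72λ), i.e. Gamma(12, 38.72).
Mode = (a−1)/b = 11/38.72 ≈ 0.284.

λ̂_MAP = 0.284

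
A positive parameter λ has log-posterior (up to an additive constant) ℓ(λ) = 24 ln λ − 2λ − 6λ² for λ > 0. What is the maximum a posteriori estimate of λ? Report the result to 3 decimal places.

λ̂_MAP = 1.333

ℓ'(λ) = 24/λ − 2 − 12λ. Setting this to zero and multiplying by λ: 12λ² + 2λ − 24 = 0.
λ = (−2 + √(2² + 4·12·24)) / (2·12) = (−2 + √1156) / 24 = (−2 + 34)/24 = 4/3.
ℓ''(λ) = −24/λ² − 12 < 0, confirming a maximum.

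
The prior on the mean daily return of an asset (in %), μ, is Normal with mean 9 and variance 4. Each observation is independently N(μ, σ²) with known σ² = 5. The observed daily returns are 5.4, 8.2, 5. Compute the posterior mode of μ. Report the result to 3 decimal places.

n = 3; x̄ = (5.4 + 8.2 + 5)/3 = 18.6/3 = 6.2.
For a Normal prior and Normal likelihood with known variance, the posterior is Normal; its mode equals its mean, the precision-weighted average.
Prior precision 1/σ₀² = 1/4 = 0.25; data precision n/σ² = 3/5 = 0.6.
μ̂ = (0.25·9 + 0.6·6.2) / (0.25 + 0.6) = 5.97/0.85 = 597/85 ≈ 7.024.

μ̂_MAP = 7.024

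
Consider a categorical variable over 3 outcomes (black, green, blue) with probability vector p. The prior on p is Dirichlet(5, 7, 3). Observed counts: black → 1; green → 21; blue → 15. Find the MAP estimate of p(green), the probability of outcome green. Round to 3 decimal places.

MAP estimate of p(green) = 0.551

The posterior is Dirichlet(αᵢ + nᵢ) = Dirichlet(6, 28, 18).
For a Dirichlet(a₁,…,a_K) with all aᵢ > 1, the mode has j-th component (aⱼ − 1)/(Σaᵢ − K).
Here Σaᵢ = 52 and K = 3, so p(green) = (28 − 1)/(52 − 3) = 27/49 ≈ 0.551.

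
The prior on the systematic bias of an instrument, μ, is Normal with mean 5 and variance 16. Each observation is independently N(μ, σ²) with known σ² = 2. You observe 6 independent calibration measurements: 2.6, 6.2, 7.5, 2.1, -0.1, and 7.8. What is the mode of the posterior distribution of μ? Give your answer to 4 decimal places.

μ̂_MAP = 4.3633

n = 6; x̄ = (2.6 + 6.2 + 7.5 + 2.1 + (-0.1) + 7.8)/6 = 26.1/6 = 4.35.
For a Normal prior and Normal likelihood with known variance, the posterior is Normal; its mode equals its mean, the precision-weighted average.
Prior precision 1/σ₀² = 1/16 = 0.0625; data precision n/σ² = 6/2 = 3.
μ̂ = (0.0625·5 + 3·4.35) / (0.0625 + 3) = 13.3625/3.0625 = 1069/245 ≈ 4.3633.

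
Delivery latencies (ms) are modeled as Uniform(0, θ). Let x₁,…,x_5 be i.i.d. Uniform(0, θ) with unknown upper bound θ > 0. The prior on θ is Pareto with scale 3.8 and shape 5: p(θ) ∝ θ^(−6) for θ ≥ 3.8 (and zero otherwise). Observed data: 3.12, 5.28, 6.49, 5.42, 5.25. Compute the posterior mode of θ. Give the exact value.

The Uniform(0, θ) likelihood is θ^(−n) for θ ≥ max(xᵢ), zero otherwise. Here max(xᵢ) = 6.49.
Posterior ∝ θ^(−6) · θ^(−5) = θ^(−11) on θ ≥ max(3.8, 6.49) = 6.49.
This density is strictly decreasing in θ, so the posterior mode lies at the lower boundary of the support.

θ̂_MAP = 6.49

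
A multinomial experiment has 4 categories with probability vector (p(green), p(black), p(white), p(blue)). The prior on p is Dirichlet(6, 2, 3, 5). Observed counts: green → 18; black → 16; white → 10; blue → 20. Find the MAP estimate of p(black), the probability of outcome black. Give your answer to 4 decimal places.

MAP estimate of p(black) = 0.2237

The posterior is Dirichlet(αᵢ + nᵢ) = Dirichlet(24, 18, 13, 25).
For a Dirichlet(a₁,…,a_K) with all aᵢ > 1, the mode has j-th component (aⱼ − 1)/(Σaᵢ − K).
Here Σaᵢ = 80 and K = 4, so p(black) = (18 − 1)/(80 − 4) = 17/76 ≈ 0.2237.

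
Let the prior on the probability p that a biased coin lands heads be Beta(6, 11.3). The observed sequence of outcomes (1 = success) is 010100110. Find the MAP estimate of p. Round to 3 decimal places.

Prior: Beta(6, 11.3).
Data: 4 successes in 9 trials (from the sequence). The binomial likelihood contributes p^4(1−p)^5, so the posterior is Beta(6+4, 11.3+5) = Beta(10, 16.3).
For Beta(a, b) with a, b > 1 the mode is (a−1)/(a+b−2) = 9/24.3 ≈ 0.370.

p̂_MAP = 0.370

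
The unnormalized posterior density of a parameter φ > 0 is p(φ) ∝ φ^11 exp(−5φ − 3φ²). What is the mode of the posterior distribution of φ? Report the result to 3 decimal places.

φ̂_MAP = 1.000

ℓ'(φ) = 11/φ − 5 − 6φ. Setting this to zero and multiplying by φ: 6φ² + 5φ − 11 = 0.
φ = (−5 + √(5² + 4·6·11)) / (2·6) = (−5 + √289) / 12 = (−5 + 17)/12 = 1.
ℓ''(φ) = −11/φ² − 6 < 0, confirming a maximum.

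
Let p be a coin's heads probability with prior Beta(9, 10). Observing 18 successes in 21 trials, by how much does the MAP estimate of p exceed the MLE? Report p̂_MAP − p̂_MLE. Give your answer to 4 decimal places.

MAP − MLE = -0.1729

Posterior is Beta(27, 13); MAP = (27−1)/(40−2) = 26/38 ≈ 0.68421.
MLE ignores the prior: p̂_MLE = k/n = 18/21 ≈ 0.85714.
Difference = 26/38 − 18/21 = -23/133 ≈ -0.1729.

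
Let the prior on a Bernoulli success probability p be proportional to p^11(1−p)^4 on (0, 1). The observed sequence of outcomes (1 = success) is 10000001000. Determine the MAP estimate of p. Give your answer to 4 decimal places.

p̂_MAP = 0.5000

The prior density ∝ p^11(1−p)^4 is the kernel of Beta(12, 5).
Data: 2 successes in 11 trials (from the sequence). The binomial likelihood contributes p^2(1−p)^9, so the posterior is Beta(12+2, 5+9) = Beta(14, 14).
For Beta(a, b) with a, b > 1 the mode is (a−1)/(a+b−2) = 13/26 ≈ 0.5000.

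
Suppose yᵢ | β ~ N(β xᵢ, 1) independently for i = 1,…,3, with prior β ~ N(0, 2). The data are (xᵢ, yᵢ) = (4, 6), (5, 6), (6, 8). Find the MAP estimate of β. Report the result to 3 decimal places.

log p(β | y) = −Σ(yᵢ − βxᵢ)²/(2·1) − β²/(2·2) + const.
Setting the derivative to zero: Σxᵢ(yᵢ − βxᵢ)/1 − β/2 = 0, so β = Σxᵢyᵢ / (Σxᵢ² + σ²/τ²).
Σxᵢyᵢ = 4·6 + 5·6 + 6·8 = 102; Σxᵢ² = 77; σ²/τ² = 0.5.
β̂_MAP = 102 / (77 + 0.5) = 102/77.5 ≈ 1.316.

β̂_MAP = 1.316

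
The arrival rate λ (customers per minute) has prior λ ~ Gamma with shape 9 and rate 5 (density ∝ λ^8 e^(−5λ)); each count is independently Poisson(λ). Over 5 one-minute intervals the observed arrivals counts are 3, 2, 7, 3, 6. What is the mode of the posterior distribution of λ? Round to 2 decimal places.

Σxᵢ = 3+2+7+3+6 = 21, with n = 5.
Posterior ∝ λ^8e^(−5λ) · λ^21e^(−5λ) = λ^29e^(−10λ), i.e. Gamma(shape=30, rate=10).
The mode of a Gamma(a, b) with a ≥ 1 (shape–rate) is (a−1)/b = 29/10 ≈ 2.90.

λ̂_MAP = 2.90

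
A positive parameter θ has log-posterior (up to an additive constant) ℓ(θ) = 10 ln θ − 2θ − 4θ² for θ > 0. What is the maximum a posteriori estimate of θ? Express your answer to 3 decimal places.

ℓ'(θ) = 10/θ − 2 − 8θ. Setting this to zero and multiplying by θ: 8θ² + 2θ − 10 = 0.
θ = (−2 + √(2² + 4·8·10)) / (2·8) = (−2 + √324) / 16 = (−2 + 18)/16 = 1.
ℓ''(θ) = −10/θ² − 8 < 0, confirming a maximum.

θ̂_MAP = 1.000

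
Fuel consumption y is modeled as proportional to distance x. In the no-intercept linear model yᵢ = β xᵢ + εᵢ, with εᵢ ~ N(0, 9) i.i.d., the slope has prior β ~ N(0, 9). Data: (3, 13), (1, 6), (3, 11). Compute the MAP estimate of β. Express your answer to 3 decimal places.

β̂_MAP = 3.900

log p(β | y) = −Σ(yᵢ − βxᵢ)²/(2·9) − β²/(2·9) + const.
Setting the derivative to zero: Σxᵢ(yᵢ − βxᵢ)/9 − β/9 = 0, so β = Σxᵢyᵢ / (Σxᵢ² + σ²/τ²).
Σxᵢyᵢ = 3·13 + 1·6 + 3·11 = 78; Σxᵢ² = 19; σ²/τ² = 1.
β̂_MAP = 78 / (19 + 1) = 78/20 ≈ 3.900.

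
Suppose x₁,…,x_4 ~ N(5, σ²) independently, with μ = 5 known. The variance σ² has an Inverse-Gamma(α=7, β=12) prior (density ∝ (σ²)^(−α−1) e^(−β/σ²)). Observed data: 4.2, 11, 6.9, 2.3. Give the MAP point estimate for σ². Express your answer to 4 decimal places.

Sum of squared deviations about the known mean: SS = (4.2−5)² + (11−5)² + (6.9−5)² + (2.3−5)² = 47.54.
The Normal likelihood contributes (σ²)^(−n/2) exp(−SS/(2σ²)), so the posterior is Inverse-Gamma(α + n/2, β + SS/2) = Inverse-Gamma(9, 35.77).
The mode of Inverse-Gamma(a, b) is b/(a+1) = 35.77/10 ≈ 3.5770.

σ̂²_MAP = 3.5770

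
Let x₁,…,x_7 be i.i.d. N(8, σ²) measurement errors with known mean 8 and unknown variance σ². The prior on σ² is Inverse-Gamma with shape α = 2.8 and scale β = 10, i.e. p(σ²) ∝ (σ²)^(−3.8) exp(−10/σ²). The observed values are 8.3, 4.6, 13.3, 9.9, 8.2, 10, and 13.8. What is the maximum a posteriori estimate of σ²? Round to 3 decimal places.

σ̂²_MAP = 6.920

Sum of squared deviations about the known mean: SS = (8.3−8)² + (4.6−8)² + (13.3−8)² + (9.9−8)² + (8.2−8)² + (10−8)² + (13.8−8)² = 81.03.
The Normal likelihood contributes (σ²)^(−n/2) exp(−SS/(2σ²)), so the posterior is Inverse-Gamma(α + n/2, β + SS/2) = Inverse-Gamma(6.3, 50.515).
The mode of Inverse-Gamma(a, b) is b/(a+1) = 50.515/7.3 ≈ 6.920.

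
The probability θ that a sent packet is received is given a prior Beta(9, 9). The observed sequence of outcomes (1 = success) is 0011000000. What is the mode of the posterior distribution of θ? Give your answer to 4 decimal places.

θ̂_MAP = 0.3846

Prior: Beta(9, 9).
Data: 2 successes in 10 trials (from the sequence). The binomial likelihood contributes θ^2(1−θ)^8, so the posterior is Beta(9+2, 9+8) = Beta(11, 17).
For Beta(a, b) with a, b > 1 the mode is (a−1)/(a+b−2) = 10/26 ≈ 0.3846.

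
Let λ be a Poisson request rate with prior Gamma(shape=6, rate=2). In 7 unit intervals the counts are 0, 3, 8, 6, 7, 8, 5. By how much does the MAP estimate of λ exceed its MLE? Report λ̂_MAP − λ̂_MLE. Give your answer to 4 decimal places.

Σxᵢ = 37. Posterior is Gamma(43, 9); MAP = (43−1)/9 = 42/9 ≈ 4.66667.
MLE = x̄ = 37/7 ≈ 5.28571.
Difference = 42/9 − 37/7 = -13/21 ≈ -0.6190.

MAP − MLE = -0.6190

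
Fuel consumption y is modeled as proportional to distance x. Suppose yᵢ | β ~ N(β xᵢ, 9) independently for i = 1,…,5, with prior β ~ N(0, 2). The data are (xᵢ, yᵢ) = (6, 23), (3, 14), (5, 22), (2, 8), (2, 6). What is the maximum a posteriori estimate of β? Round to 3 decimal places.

log p(β | y) = −Σ(yᵢ − βxᵢ)²/(2·9) − β²/(2·2) + const.
Setting the derivative to zero: Σxᵢ(yᵢ − βxᵢ)/9 − β/2 = 0, so β = Σxᵢyᵢ / (Σxᵢ² + σ²/τ²).
Σxᵢyᵢ = 6·23 + 3·14 + 5·22 + 2·8 + 2·6 = 318; Σxᵢ² = 78; σ²/τ² = 4.5.
β̂_MAP = 318 / (78 + 4.5) = 318/82.5 ≈ 3.855.

β̂_MAP = 3.855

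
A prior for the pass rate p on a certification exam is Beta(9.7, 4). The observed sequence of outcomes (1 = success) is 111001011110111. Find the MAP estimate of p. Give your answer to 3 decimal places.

p̂_MAP = 0.738

Prior: Beta(9.7, 4).
Data: 11 successes in 15 trials (from the sequence). The binomial likelihood contributes p^11(1−p)^4, so the posterior is Beta(9.7+11, 4+4) = Beta(20.7, 8).
For Beta(a, b) with a, b > 1 the mode is (a−1)/(a+b−2) = 19.7/26.7 ≈ 0.738.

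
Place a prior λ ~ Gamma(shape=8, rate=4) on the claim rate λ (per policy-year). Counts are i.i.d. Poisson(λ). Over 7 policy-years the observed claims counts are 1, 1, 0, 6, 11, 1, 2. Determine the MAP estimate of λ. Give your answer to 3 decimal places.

λ̂_MAP = 2.636

Σxᵢ = 1+1+0+6+11+1+2 = 22, with n = 7.
Posterior ∝ λ^7e^(−4λ) · λ^22e^(−7λ) = λ^29e^(−11λ), i.e. Gamma(shape=30, rate=11).
The mode of a Gamma(a, b) with a ≥ 1 (shape–rate) is (a−1)/b = 29/11 ≈ 2.636.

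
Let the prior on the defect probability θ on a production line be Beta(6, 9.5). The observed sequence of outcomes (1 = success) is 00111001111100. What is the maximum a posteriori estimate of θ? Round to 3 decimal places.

θ̂_MAP = 0.473

Prior: Beta(6, 9.5).
Data: 8 successes in 14 trials (from the sequence). The binomial likelihood contributes θ^8(1−θ)^6, so the posterior is Beta(6+8, 9.5+6) = Beta(14, 15.5).
For Beta(a, b) with a, b > 1 the mode is (a−1)/(a+b−2) = 13/27.5 ≈ 0.473.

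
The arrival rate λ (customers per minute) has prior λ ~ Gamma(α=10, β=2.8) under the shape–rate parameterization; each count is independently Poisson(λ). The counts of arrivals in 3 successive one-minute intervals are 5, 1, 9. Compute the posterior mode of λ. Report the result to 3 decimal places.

λ̂_MAP = 4.138

Σxᵢ = 5+1+9 = 15, with n = 3.
Posterior ∝ λ^9e^(−2.8λ) · λ^15e^(−3λ) = λ^24e^(−5.8λ), i.e. Gamma(shape=25, rate=5.8).
The mode of a Gamma(a, b) with a ≥ 1 (shape–rate) is (a−1)/b = 24/5.8 ≈ 4.138.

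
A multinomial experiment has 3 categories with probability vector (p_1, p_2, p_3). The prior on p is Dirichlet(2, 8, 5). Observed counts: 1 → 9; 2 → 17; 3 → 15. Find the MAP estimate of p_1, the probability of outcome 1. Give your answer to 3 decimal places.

The posterior is Dirichlet(αᵢ + nᵢ) = Dirichlet(11, 25, 20).
For a Dirichlet(a₁,…,a_K) with all aᵢ > 1, the mode has j-th component (aⱼ − 1)/(Σaᵢ − K).
Here Σaᵢ = 56 and K = 3, so p_1 = (11 − 1)/(56 − 3) = 10/53 ≈ 0.189.

MAP estimate: 0.189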